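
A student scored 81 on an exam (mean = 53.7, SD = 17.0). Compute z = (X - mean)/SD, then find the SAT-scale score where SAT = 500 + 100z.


z = (X - mean) / SD = (81 - 53.7) / 17.0
z = 27.3 / 17.0
z = 1.6059
SAT-scale = SAT = 500 + 100z
Carry z at full precision (z = 27.3 / 17.0) into the conversion:
SAT-scale = 500 + 100 * (27.3 / 17.0) = 500 + 2730 / 17.0
SAT-scale = 500 + 160.5882
SAT-scale = 660.5882

660.5882


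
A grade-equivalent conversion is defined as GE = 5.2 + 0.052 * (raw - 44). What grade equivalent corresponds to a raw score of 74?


raw - median = 74 - 44 = 30
slope * diff = 0.052 * 30 = 1.56
GE = 5.2 + 1.56
GE = 6.76

6.76


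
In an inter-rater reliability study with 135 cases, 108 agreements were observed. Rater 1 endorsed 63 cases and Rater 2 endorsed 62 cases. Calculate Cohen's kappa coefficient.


P_o = 108/135 = 0.8
P_e = (63*62 + 72*73) / 18225 = 0.502716
kappa = (P_o - P_e) / (1 - P_e)
kappa = (0.8 - 0.502716) / (1 - 0.502716)
kappa = 0.5978

0.5978


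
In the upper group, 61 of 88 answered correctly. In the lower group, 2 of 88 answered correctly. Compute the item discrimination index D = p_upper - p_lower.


p_upper = 61/88 = 0.6932
p_lower = 2/88 = 0.0227
D = 0.6932 - 0.0227 = 0.6705

0.6705


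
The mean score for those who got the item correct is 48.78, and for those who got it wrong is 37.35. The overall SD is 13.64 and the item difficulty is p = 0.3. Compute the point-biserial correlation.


q = 1 - p = 0.7
rpb = ((M1 - M0) / SD) * sqrt(p * q)
rpb = ((48.78 - 37.35) / 13.64) * sqrt(0.3 * 0.7)
rpb = 0.384

0.384


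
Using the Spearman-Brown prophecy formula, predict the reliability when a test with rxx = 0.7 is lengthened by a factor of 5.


r_new = (n * rxx) / (1 + (n-1) * rxx)
r_new = (5 * 0.7) / (1 + 4 * 0.7)
r_new = 3.5 / 3.8
r_new = 0.9211

0.9211


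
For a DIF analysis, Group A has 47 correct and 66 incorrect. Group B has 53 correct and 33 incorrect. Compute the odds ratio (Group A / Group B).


Odds_A = 47/66 = 0.7121
Odds_B = 53/33 = 1.6061
OR = Odds_A / Odds_B = 0.7121 / 1.6061
Exactly, OR = (47 * 33) / (66 * 53) = 1551 / 3498
OR = 0.4434

0.4434


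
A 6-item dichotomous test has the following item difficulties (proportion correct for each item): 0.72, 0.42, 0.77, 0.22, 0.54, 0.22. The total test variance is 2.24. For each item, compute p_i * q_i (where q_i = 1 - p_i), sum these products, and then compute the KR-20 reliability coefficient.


For each item, compute p_i * q_i:
  Item 1: 0.72 * 0.28 = 0.2016
  Item 2: 0.42 * 0.58 = 0.2436
  Item 3: 0.77 * 0.23 = 0.1771
  Item 4: 0.22 * 0.78 = 0.1716
  Item 5: 0.54 * 0.46 = 0.2484
  Item 6: 0.22 * 0.78 = 0.1716
Sum(p_i * q_i) = 0.2016 + 0.2436 + 0.1771 + 0.1716 + 0.2484 + 0.1716 = 1.2139
KR-20 = (k/(k-1)) * (1 - Sum(p_i*q_i) / Var_total)
= (6/5) * (1 - 1.2139/2.24)
= 1.2 * 0.4581
KR-20 = 0.5497

0.5497


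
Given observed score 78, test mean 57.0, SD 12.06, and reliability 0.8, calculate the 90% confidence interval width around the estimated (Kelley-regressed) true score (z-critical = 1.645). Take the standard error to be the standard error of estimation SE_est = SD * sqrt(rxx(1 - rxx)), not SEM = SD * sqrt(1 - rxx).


True score estimate = 0.8*78 + 0.2*57.0 = 73.8
SE_est = SD * sqrt(rxx * (1 - rxx)) = 12.06 * sqrt(0.8 * 0.2) = 12.06 * sqrt(0.16) = 4.824
CI = T_est +/- z * SE_est, so width = 2 * z * SE_est = 2 * 1.645 * 4.824
Width = 15.871

15.871


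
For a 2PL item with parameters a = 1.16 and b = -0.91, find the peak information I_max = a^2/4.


For 2PL, max info at theta = b = -0.91
I_max = a^2 / 4 = 1.16^2 / 4
= 1.3456 / 4
I_max = 0.3364

0.3364


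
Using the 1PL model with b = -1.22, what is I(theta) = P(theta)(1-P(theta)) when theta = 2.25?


P = 1/(1+exp(-(2.25--1.22))) = 0.9698
I = P*(1-P) = 0.9698 * 0.0302
I = 0.0293

0.0293


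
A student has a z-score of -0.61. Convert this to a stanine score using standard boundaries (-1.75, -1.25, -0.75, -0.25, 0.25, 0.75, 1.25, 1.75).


Stanine boundaries: [-1.75, -1.25, -0.75, -0.25, 0.25, 0.75, 1.25, 1.75]
z = -0.61
Check each boundary:
  z >= -1.75 -> could be stanine 2
  z >= -1.25 -> could be stanine 3
  z >= -0.75 -> could be stanine 4
  z < -0.25
  z < 0.25
  z < 0.75
  z < 1.25
  z < 1.75
Highest qualifying boundary gives stanine = 4

4


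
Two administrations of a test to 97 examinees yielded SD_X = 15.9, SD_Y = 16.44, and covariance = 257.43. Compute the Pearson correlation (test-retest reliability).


r = cov(X,Y) / (SD_X * SD_Y)
r = 257.43 / (15.9 * 16.44)
r = 257.43 / 261.396
r = 0.9848

0.9848


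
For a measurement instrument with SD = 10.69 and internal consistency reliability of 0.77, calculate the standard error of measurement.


SEM = SD * sqrt(1 - rxx)
SEM = 10.69 * sqrt(1 - 0.77)
SEM = 10.69 * sqrt(0.23) = 10.69 * 0.479583
SEM = 5.1267

5.1267


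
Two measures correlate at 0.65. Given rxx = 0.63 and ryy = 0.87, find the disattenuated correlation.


r_corrected = rxy / sqrt(rxx * ryy)
= 0.65 / sqrt(0.63 * 0.87)
= 0.65 / sqrt(0.5481)
= 0.65 / 0.740338
r_corrected = 0.878

0.878


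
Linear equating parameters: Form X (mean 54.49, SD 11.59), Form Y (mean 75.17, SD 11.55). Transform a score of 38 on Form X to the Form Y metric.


slope = SD_Y / SD_X = 11.55 / 11.59 ~ 0.9965
intercept = mean_Y - slope * mean_X = 75.17 - (11.55 / 11.59) * 54.49 ~ 20.8681
Y = slope * X + intercept. To avoid rounding drift from the rounded slope/intercept, evaluate the equivalent form Y = mean_Y + SD_Y * (X - mean_X) / SD_X at full precision:
Y = 75.17 + 11.55 * (38 - 54.49) / 11.59
Y = 75.17 - 11.55 * 16.49 / 11.59
Y = 75.17 - 190.4595 / 11.59
Y = 75.17 - 16.4331
Y = 58.7369

58.7369


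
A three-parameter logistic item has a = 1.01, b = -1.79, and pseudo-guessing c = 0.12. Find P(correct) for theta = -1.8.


logit = 1.01*(-1.8 - -1.79) = -0.0101
P* = 1/(1 + exp(--0.0101)) = 0.4975
P = 0.12 + (1 - 0.12) * 0.4975
P = 0.5578

0.5578


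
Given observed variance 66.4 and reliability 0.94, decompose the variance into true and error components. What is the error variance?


var_true = rxx * var_obs = 0.94 * 66.4 = 62.416
var_error = var_obs - var_true
var_error = 66.4 - 62.416
var_error = 3.984

3.984


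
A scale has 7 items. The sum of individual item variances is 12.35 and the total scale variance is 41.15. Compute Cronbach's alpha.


alpha = (k/(k-1)) * (1 - sum(si^2)/s_total^2)
= (7/6) * (1 - 12.35/41.15)
alpha = 0.8165

0.8165


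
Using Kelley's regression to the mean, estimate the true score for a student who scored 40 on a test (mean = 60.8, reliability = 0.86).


T_est = rxx * X + (1 - rxx) * mean
T_est = 0.86 * 40 + 0.14 * 60.8
T_est = 34.4 + 8.512
T_est = 42.912

42.912


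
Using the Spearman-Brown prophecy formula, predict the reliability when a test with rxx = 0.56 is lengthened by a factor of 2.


r_new = (n * rxx) / (1 + (n-1) * rxx)
r_new = (2 * 0.56) / (1 + 1 * 0.56)
r_new = 1.12 / 1.56
r_new = 0.7179

0.7179


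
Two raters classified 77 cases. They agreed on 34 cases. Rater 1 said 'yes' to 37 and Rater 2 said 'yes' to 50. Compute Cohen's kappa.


P_o = 34/77 = 0.441558
P_e = (37*50 + 40*27) / 5929 = 0.494181
kappa = (P_o - P_e) / (1 - P_e)
kappa = (0.441558 - 0.494181) / (1 - 0.494181)
kappa = -0.104

-0.104


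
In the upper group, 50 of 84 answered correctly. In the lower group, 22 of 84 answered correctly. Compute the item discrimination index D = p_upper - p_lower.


p_upper = 50/84 = 0.5952
p_lower = 22/84 = 0.2619
D = 0.5952 - 0.2619 = 0.3333

0.3333


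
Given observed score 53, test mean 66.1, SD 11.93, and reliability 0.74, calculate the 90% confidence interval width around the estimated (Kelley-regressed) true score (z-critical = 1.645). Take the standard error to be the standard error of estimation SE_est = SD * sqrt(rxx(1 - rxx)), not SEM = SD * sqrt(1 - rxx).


True score estimate = 0.74*53 + 0.26*66.1 = 56.406
SE_est = SD * sqrt(rxx * (1 - rxx)) = 11.93 * sqrt(0.74 * 0.26) = 11.93 * sqrt(0.1924) = 5.232907
CI = T_est +/- z * SE_est, so width = 2 * z * SE_est = 2 * 1.645 * 5.232907
Width = 17.2163

17.2163


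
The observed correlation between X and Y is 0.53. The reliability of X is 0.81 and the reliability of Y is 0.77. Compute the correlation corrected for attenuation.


r_corrected = rxy / sqrt(rxx * ryy)
= 0.53 / sqrt(0.81 * 0.77)
= 0.53 / sqrt(0.6237)
= 0.53 / 0.789747
r_corrected = 0.6711

0.6711


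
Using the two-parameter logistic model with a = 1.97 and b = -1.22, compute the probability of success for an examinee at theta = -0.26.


a*(theta - b) = 1.97 * (-0.26 - -1.22) = 1.8912
exp(-1.8912) = 0.1509
P = 1 / (1 + 0.1509)
P = 0.8689

0.8689


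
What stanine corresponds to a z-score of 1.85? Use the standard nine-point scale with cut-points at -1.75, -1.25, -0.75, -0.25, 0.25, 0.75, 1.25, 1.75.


Stanine boundaries: [-1.75, -1.25, -0.75, -0.25, 0.25, 0.75, 1.25, 1.75]
z = 1.85
Check each boundary:
  z >= -1.75 -> could be stanine 2
  z >= -1.25 -> could be stanine 3
  z >= -0.75 -> could be stanine 4
  z >= -0.25 -> could be stanine 5
  z >= 0.25 -> could be stanine 6
  z >= 0.75 -> could be stanine 7
  z >= 1.25 -> could be stanine 8
  z >= 1.75 -> could be stanine 9
Highest qualifying boundary gives stanine = 9

9


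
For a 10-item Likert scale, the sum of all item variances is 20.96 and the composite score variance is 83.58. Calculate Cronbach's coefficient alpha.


alpha = (k/(k-1)) * (1 - sum(si^2)/s_total^2)
= (10/9) * (1 - 20.96/83.58)
alpha = 0.8325

0.8325


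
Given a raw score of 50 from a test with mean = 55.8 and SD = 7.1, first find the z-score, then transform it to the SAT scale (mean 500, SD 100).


z = (X - mean) / SD = (50 - 55.8) / 7.1
z = -5.8 / 7.1
z = -0.8169
SAT-scale = SAT = 500 + 100z
Carry z at full precision (z = -5.8 / 7.1) into the conversion:
SAT-scale = 500 + 100 * (-5.8 / 7.1) = 500 + -580 / 7.1
SAT-scale = 500 + -81.6901
SAT-scale = 418.3099

418.3099


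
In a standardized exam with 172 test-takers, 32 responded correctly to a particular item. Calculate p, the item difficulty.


Item difficulty p = number correct / total examinees
p = 32 / 172
p = 0.186

0.186


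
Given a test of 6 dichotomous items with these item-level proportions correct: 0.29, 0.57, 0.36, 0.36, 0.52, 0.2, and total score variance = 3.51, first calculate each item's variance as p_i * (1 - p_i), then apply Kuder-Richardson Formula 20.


For each item, compute p_i * q_i:
  Item 1: 0.29 * 0.71 = 0.2059
  Item 2: 0.57 * 0.43 = 0.2451
  Item 3: 0.36 * 0.64 = 0.2304
  Item 4: 0.36 * 0.64 = 0.2304
  Item 5: 0.52 * 0.48 = 0.2496
  Item 6: 0.2 * 0.8 = 0.16
Sum(p_i * q_i) = 0.2059 + 0.2451 + 0.2304 + 0.2304 + 0.2496 + 0.16 = 1.3214
KR-20 = (k/(k-1)) * (1 - Sum(p_i*q_i) / Var_total)
= (6/5) * (1 - 1.3214/3.51)
= 1.2 * 0.6235
KR-20 = 0.7482

0.7482


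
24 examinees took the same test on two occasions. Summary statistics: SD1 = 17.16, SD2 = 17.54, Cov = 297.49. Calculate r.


r = cov(X,Y) / (SD_X * SD_Y)
r = 297.49 / (17.16 * 17.54)
r = 297.49 / 300.9864
r = 0.9884

0.9884


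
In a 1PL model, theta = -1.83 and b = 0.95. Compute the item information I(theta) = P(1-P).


P = 1/(1+exp(-(-1.83-0.95))) = 0.0584
I = P*(1-P) = 0.0584 * 0.9416
I = 0.055

0.055


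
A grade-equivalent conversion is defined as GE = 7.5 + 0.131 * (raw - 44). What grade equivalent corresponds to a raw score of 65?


raw - median = 65 - 44 = 21
slope * diff = 0.131 * 21 = 2.751
GE = 7.5 + 2.751
GE = 10.251

10.251


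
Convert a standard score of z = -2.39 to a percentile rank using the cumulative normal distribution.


CDF(z) = 0.5 * (1 + erf(z/sqrt(2)))
erf(-1.69) = -0.9832
CDF = 0.0084
Percentile rank = 0.0084 * 100 = 0.84

0.84


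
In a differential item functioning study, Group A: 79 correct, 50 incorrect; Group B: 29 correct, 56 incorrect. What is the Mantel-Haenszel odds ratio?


Odds_A = 79/50 = 1.58
Odds_B = 29/56 = 0.5179
OR = Odds_A / Odds_B = 1.58 / 0.5179
Exactly, OR = (79 * 56) / (50 * 29) = 4424 / 1450
OR = 3.051

3.051


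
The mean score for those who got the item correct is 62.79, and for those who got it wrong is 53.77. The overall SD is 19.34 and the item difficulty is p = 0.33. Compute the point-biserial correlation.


q = 1 - p = 0.67
rpb = ((M1 - M0) / SD) * sqrt(p * q)
rpb = ((62.79 - 53.77) / 19.34) * sqrt(0.33 * 0.67)
rpb = 0.2193

0.2193


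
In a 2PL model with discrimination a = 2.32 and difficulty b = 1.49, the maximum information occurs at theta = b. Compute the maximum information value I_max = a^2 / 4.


For 2PL, max info at theta = b = 1.49
I_max = a^2 / 4 = 2.32^2 / 4
= 5.3824 / 4
I_max = 1.3456

1.3456


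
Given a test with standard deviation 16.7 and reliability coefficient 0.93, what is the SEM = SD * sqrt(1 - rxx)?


SEM = SD * sqrt(1 - rxx)
SEM = 16.7 * sqrt(1 - 0.93)
SEM = 16.7 * sqrt(0.07) = 16.7 * 0.264575
SEM = 4.4184

4.4184


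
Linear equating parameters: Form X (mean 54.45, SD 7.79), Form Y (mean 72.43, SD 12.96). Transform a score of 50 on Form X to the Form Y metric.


slope = SD_Y / SD_X = 12.96 / 7.79 ~ 1.6637
intercept = mean_Y - slope * mean_X = 72.43 - (12.96 / 7.79) * 54.45 ~ -18.1569
Y = slope * X + intercept. To avoid rounding drift from the rounded slope/intercept, evaluate the equivalent form Y = mean_Y + SD_Y * (X - mean_X) / SD_X at full precision:
Y = 72.43 + 12.96 * (50 - 54.45) / 7.79
Y = 72.43 - 12.96 * 4.45 / 7.79
Y = 72.43 - 57.672 / 7.79
Y = 72.43 - 7.4033
Y = 65.0267

65.0267


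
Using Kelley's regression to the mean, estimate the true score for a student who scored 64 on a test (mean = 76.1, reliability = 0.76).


T_est = rxx * X + (1 - rxx) * mean
T_est = 0.76 * 64 + 0.24 * 76.1
T_est = 48.64 + 18.264
T_est = 66.904

66.904


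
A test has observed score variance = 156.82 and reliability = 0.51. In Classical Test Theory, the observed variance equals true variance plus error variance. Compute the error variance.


var_true = rxx * var_obs = 0.51 * 156.82 = 79.9782
var_error = var_obs - var_true
var_error = 156.82 - 79.9782
var_error = 76.8418

76.8418


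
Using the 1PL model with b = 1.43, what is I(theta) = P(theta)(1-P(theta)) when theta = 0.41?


P = 1/(1+exp(-(0.41-1.43))) = 0.265
I = P*(1-P) = 0.265 * 0.735
I = 0.1948

0.1948


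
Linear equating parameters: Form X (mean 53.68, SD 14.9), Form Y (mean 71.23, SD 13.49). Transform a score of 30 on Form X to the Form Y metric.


slope = SD_Y / SD_X = 13.49 / 14.9 ~ 0.9054
intercept = mean_Y - slope * mean_X = 71.23 - (13.49 / 14.9) * 53.68 ~ 22.6298
Y = slope * X + intercept. To avoid rounding drift from the rounded slope/intercept, evaluate the equivalent form Y = mean_Y + SD_Y * (X - mean_X) / SD_X at full precision:
Y = 71.23 + 13.49 * (30 - 53.68) / 14.9
Y = 71.23 - 13.49 * 23.68 / 14.9
Y = 71.23 - 319.4432 / 14.9
Y = 71.23 - 21.4391
Y = 49.7909

49.7909


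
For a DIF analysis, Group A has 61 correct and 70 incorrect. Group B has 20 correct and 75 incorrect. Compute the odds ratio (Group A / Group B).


Odds_A = 61/70 = 0.8714
Odds_B = 20/75 = 0.2667
OR = Odds_A / Odds_B = 0.8714 / 0.2667
Exactly, OR = (61 * 75) / (70 * 20) = 4575 / 1400
OR = 3.2679

3.2679


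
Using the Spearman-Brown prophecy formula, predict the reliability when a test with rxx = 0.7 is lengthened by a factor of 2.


r_new = (n * rxx) / (1 + (n-1) * rxx)
r_new = (2 * 0.7) / (1 + 1 * 0.7)
r_new = 1.4 / 1.7
r_new = 0.8235

0.8235


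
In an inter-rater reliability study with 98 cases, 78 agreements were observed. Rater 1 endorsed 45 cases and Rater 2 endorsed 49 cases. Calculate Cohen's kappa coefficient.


P_o = 78/98 = 0.795918
P_e = (45*49 + 53*49) / 9604 = 0.5
kappa = (P_o - P_e) / (1 - P_e)
kappa = (0.795918 - 0.5) / (1 - 0.5)
kappa = 0.5918

0.5918


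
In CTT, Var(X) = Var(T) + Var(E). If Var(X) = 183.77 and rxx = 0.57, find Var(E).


var_true = rxx * var_obs = 0.57 * 183.77 = 104.7489
var_error = var_obs - var_true
var_error = 183.77 - 104.7489
var_error = 79.0211

79.0211


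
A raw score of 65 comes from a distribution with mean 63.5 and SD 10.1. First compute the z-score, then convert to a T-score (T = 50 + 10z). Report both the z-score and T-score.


z = (X - mean) / SD = (65 - 63.5) / 10.1
z = 1.5 / 10.1
z = 0.1485
T-score = T = 50 + 10z
Carry z at full precision (z = 1.5 / 10.1) into the conversion:
T-score = 50 + 10 * (1.5 / 10.1) = 50 + 15 / 10.1
T-score = 50 + 1.4851
T-score = 51.4851

51.4851


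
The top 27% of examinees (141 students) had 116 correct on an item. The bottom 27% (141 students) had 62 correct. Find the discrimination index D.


p_upper = 116/141 = 0.8227
p_lower = 62/141 = 0.4397
D = 0.8227 - 0.4397 = 0.383

0.383


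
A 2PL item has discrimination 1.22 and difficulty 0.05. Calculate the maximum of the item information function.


For 2PL, max info at theta = b = 0.05
I_max = a^2 / 4 = 1.22^2 / 4
= 1.4884 / 4
I_max = 0.3721

0.3721


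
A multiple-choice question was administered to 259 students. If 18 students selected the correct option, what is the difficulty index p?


Item difficulty p = number correct / total examinees
p = 18 / 259
p = 0.0695

0.0695


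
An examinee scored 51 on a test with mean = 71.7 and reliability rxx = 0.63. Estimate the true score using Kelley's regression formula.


T_est = rxx * X + (1 - rxx) * mean
T_est = 0.63 * 51 + 0.37 * 71.7
T_est = 32.13 + 26.529
T_est = 58.659

58.659


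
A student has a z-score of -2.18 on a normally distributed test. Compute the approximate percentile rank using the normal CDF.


CDF(z) = 0.5 * (1 + erf(z/sqrt(2)))
erf(-1.5415) = -0.9707
CDF = 0.0146
Percentile rank = 0.0146 * 100 = 1.46

1.46


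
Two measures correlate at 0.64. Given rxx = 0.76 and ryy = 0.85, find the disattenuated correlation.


r_corrected = rxy / sqrt(rxx * ryy)
= 0.64 / sqrt(0.76 * 0.85)
= 0.64 / sqrt(0.646)
= 0.64 / 0.803741
r_corrected = 0.7963

0.7963


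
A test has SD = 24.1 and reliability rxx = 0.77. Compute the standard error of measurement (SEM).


SEM = SD * sqrt(1 - rxx)
SEM = 24.1 * sqrt(1 - 0.77)
SEM = 24.1 * sqrt(0.23) = 24.1 * 0.479583
SEM = 11.558

11.558


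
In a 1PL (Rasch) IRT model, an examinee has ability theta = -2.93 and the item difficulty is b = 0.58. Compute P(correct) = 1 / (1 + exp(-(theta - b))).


theta - b = -2.93 - 0.58 = -3.51
exp(-(theta - b)) = exp(3.51) = 33.4483
P = 1 / (1 + 33.4483)
P = 0.029

0.029


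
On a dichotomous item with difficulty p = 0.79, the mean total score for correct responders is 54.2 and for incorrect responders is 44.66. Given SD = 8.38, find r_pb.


q = 1 - p = 0.21
rpb = ((M1 - M0) / SD) * sqrt(p * q)
rpb = ((54.2 - 44.66) / 8.38) * sqrt(0.79 * 0.21)
rpb = 0.4637

0.4637


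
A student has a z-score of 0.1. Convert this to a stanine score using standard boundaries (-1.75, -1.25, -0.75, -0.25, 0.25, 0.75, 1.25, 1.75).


Stanine boundaries: [-1.75, -1.25, -0.75, -0.25, 0.25, 0.75, 1.25, 1.75]
z = 0.1
Check each boundary:
  z >= -1.75 -> could be stanine 2
  z >= -1.25 -> could be stanine 3
  z >= -0.75 -> could be stanine 4
  z >= -0.25 -> could be stanine 5
  z < 0.25
  z < 0.75
  z < 1.25
  z < 1.75
Highest qualifying boundary gives stanine = 5

5


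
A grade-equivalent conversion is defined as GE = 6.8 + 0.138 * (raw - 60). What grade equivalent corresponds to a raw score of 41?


raw - median = 41 - 60 = -19
slope * diff = 0.138 * -19 = -2.622
GE = 6.8 + -2.622
GE = 4.178

4.178


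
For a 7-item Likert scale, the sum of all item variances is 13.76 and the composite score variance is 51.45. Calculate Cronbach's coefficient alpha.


alpha = (k/(k-1)) * (1 - sum(si^2)/s_total^2)
= (7/6) * (1 - 13.76/51.45)
alpha = 0.8546

0.8546


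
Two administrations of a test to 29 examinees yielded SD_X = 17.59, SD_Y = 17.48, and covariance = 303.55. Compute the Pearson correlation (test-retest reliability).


r = cov(X,Y) / (SD_X * SD_Y)
r = 303.55 / (17.59 * 17.48)
r = 303.55 / 307.4732
r = 0.9872

0.9872


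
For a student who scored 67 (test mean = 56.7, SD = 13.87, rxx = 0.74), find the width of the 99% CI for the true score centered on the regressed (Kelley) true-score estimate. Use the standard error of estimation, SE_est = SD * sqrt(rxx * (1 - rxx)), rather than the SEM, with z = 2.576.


True score estimate = 0.74*67 + 0.26*56.7 = 64.322
SE_est = SD * sqrt(rxx * (1 - rxx)) = 13.87 * sqrt(0.74 * 0.26) = 13.87 * sqrt(0.1924) = 6.083857
CI = T_est +/- z * SE_est, so width = 2 * z * SE_est = 2 * 2.576 * 6.083857
Width = 31.344

31.344


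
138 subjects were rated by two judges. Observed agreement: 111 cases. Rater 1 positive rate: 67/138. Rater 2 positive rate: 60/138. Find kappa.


P_o = 111/138 = 0.804348
P_e = (67*60 + 71*78) / 19044 = 0.50189
kappa = (P_o - P_e) / (1 - P_e)
kappa = (0.804348 - 0.50189) / (1 - 0.50189)
kappa = 0.6072

0.6072


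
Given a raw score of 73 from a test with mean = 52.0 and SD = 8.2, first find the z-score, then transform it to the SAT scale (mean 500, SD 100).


z = (X - mean) / SD = (73 - 52.0) / 8.2
z = 21.0 / 8.2
z = 2.561
SAT-scale = SAT = 500 + 100z
Carry z at full precision (z = 21.0 / 8.2) into the conversion:
SAT-scale = 500 + 100 * (21.0 / 8.2) = 500 + 2100 / 8.2
SAT-scale = 500 + 256.0976
SAT-scale = 756.0976

756.0976


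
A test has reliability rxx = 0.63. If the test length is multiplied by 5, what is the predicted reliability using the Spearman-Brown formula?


r_new = (n * rxx) / (1 + (n-1) * rxx)
r_new = (5 * 0.63) / (1 + 4 * 0.63)
r_new = 3.15 / 3.52
r_new = 0.8949

0.8949


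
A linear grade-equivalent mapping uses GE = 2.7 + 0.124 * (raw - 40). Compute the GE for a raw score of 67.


raw - median = 67 - 40 = 27
slope * diff = 0.124 * 27 = 3.348
GE = 2.7 + 3.348
GE = 6.048

6.048


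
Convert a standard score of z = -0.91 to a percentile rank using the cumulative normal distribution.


CDF(z) = 0.5 * (1 + erf(z/sqrt(2)))
erf(-0.6435) = -0.6372
CDF = 0.1814
Percentile rank = 0.1814 * 100 = 18.14

18.14


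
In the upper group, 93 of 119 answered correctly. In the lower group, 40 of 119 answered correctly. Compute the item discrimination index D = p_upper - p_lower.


p_upper = 93/119 = 0.7815
p_lower = 40/119 = 0.3361
D = 0.7815 - 0.3361 = 0.4454

0.4454


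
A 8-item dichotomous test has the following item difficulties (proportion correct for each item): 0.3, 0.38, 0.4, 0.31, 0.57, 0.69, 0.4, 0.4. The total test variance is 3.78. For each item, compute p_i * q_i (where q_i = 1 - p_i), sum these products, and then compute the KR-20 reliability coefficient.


For each item, compute p_i * q_i:
  Item 1: 0.3 * 0.7 = 0.21
  Item 2: 0.38 * 0.62 = 0.2356
  Item 3: 0.4 * 0.6 = 0.24
  Item 4: 0.31 * 0.69 = 0.2139
  Item 5: 0.57 * 0.43 = 0.2451
  Item 6: 0.69 * 0.31 = 0.2139
  Item 7: 0.4 * 0.6 = 0.24
  Item 8: 0.4 * 0.6 = 0.24
Sum(p_i * q_i) = 0.21 + 0.2356 + 0.24 + 0.2139 + 0.2451 + 0.2139 + 0.24 + 0.24 = 1.8385
KR-20 = (k/(k-1)) * (1 - Sum(p_i*q_i) / Var_total)
= (8/7) * (1 - 1.8385/3.78)
= 1.1429 * 0.5136
KR-20 = 0.587

0.587


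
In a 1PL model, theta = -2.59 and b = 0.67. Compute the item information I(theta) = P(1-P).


P = 1/(1+exp(-(-2.59-0.67))) = 0.037
I = P*(1-P) = 0.037 * 0.963
I = 0.0356

0.0356


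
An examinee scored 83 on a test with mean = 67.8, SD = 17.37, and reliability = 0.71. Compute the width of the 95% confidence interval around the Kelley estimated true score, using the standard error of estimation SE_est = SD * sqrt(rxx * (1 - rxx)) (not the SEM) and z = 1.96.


True score estimate = 0.71*83 + 0.29*67.8 = 78.592
SE_est = SD * sqrt(rxx * (1 - rxx)) = 17.37 * sqrt(0.71 * 0.29) = 17.37 * sqrt(0.2059) = 7.881847
CI = T_est +/- z * SE_est, so width = 2 * z * SE_est = 2 * 1.96 * 7.881847
Width = 30.8968

30.8968


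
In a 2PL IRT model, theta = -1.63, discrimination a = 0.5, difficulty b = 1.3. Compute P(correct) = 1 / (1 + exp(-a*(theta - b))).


a*(theta - b) = 0.5 * (-1.63 - 1.3) = -1.465
exp(--1.465) = 4.3275
P = 1 / (1 + 4.3275)
P = 0.1877

0.1877


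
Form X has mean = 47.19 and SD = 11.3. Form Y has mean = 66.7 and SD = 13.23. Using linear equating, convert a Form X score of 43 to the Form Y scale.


slope = SD_Y / SD_X = 13.23 / 11.3 ~ 1.1708
intercept = mean_Y - slope * mean_X = 66.7 - (13.23 / 11.3) * 47.19 ~ 11.4501
Y = slope * X + intercept. To avoid rounding drift from the rounded slope/intercept, evaluate the equivalent form Y = mean_Y + SD_Y * (X - mean_X) / SD_X at full precision:
Y = 66.7 + 13.23 * (43 - 47.19) / 11.3
Y = 66.7 - 13.23 * 4.19 / 11.3
Y = 66.7 - 55.4337 / 11.3
Y = 66.7 - 4.9056
Y = 61.7944

61.7944


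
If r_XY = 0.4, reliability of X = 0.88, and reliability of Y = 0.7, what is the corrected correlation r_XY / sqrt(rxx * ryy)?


r_corrected = rxy / sqrt(rxx * ryy)
= 0.4 / sqrt(0.88 * 0.7)
= 0.4 / sqrt(0.616)
= 0.4 / 0.784857
r_corrected = 0.5096

0.5096


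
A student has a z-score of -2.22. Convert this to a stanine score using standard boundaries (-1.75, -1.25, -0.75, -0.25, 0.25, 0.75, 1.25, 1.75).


Stanine boundaries: [-1.75, -1.25, -0.75, -0.25, 0.25, 0.75, 1.25, 1.75]
z = -2.22
Check each boundary:
  z < -1.75
  z < -1.25
  z < -0.75
  z < -0.25
  z < 0.25
  z < 0.75
  z < 1.25
  z < 1.75
Highest qualifying boundary gives stanine = 1

1


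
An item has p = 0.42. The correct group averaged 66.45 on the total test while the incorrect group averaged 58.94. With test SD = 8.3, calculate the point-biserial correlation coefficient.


q = 1 - p = 0.58
rpb = ((M1 - M0) / SD) * sqrt(p * q)
rpb = ((66.45 - 58.94) / 8.3) * sqrt(0.42 * 0.58)
rpb = 0.4466

0.4466


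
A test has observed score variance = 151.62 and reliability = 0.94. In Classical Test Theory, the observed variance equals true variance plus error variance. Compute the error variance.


var_true = rxx * var_obs = 0.94 * 151.62 = 142.5228
var_error = var_obs - var_true
var_error = 151.62 - 142.5228
var_error = 9.0972

9.0972


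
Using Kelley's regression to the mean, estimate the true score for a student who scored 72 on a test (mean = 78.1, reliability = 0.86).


T_est = rxx * X + (1 - rxx) * mean
T_est = 0.86 * 72 + 0.14 * 78.1
T_est = 61.92 + 10.934
T_est = 72.854

72.854


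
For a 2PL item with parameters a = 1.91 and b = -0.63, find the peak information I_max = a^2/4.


For 2PL, max info at theta = b = -0.63
I_max = a^2 / 4 = 1.91^2 / 4
= 3.6481 / 4
I_max = 0.912

0.912


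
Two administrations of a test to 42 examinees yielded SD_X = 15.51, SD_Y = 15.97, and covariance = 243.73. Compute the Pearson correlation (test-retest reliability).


r = cov(X,Y) / (SD_X * SD_Y)
r = 243.73 / (15.51 * 15.97)
r = 243.73 / 247.6947
r = 0.984

0.984


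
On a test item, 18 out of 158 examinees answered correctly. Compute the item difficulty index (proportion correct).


Item difficulty p = number correct / total examinees
p = 18 / 158
p = 0.1139

0.1139


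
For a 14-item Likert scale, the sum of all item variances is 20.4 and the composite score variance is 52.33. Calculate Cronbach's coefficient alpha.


alpha = (k/(k-1)) * (1 - sum(si^2)/s_total^2)
= (14/13) * (1 - 20.4/52.33)
alpha = 0.6571

0.6571


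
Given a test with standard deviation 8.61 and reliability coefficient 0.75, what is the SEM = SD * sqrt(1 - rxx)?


SEM = SD * sqrt(1 - rxx)
SEM = 8.61 * sqrt(1 - 0.75)
SEM = 8.61 * sqrt(0.25) = 8.61 * 0.5
SEM = 4.305

4.305


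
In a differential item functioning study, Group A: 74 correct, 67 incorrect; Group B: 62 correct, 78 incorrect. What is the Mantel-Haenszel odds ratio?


Odds_A = 74/67 = 1.1045
Odds_B = 62/78 = 0.7949
OR = Odds_A / Odds_B = 1.1045 / 0.7949
Exactly, OR = (74 * 78) / (67 * 62) = 5772 / 4154
OR = 1.3895

1.3895


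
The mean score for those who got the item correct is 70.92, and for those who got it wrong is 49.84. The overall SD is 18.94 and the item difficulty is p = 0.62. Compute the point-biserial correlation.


q = 1 - p = 0.38
rpb = ((M1 - M0) / SD) * sqrt(p * q)
rpb = ((70.92 - 49.84) / 18.94) * sqrt(0.62 * 0.38)
rpb = 0.5402

0.5402


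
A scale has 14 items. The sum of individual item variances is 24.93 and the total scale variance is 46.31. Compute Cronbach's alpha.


alpha = (k/(k-1)) * (1 - sum(si^2)/s_total^2)
= (14/13) * (1 - 24.93/46.31)
alpha = 0.4972

0.4972


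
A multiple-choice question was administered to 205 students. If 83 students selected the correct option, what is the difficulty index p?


Item difficulty p = number correct / total examinees
p = 83 / 205
p = 0.4049

0.4049


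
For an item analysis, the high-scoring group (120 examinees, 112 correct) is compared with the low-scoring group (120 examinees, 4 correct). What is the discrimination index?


p_upper = 112/120 = 0.9333
p_lower = 4/120 = 0.0333
D = 0.9333 - 0.0333 = 0.9

0.9


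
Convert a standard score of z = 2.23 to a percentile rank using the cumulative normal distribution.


CDF(z) = 0.5 * (1 + erf(z/sqrt(2)))
erf(1.5768) = 0.9743
CDF = 0.9871
Percentile rank = 0.9871 * 100 = 98.71

98.71


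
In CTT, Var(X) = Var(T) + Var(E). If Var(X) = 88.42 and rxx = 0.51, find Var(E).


var_true = rxx * var_obs = 0.51 * 88.42 = 45.0942
var_error = var_obs - var_true
var_error = 88.42 - 45.0942
var_error = 43.3258

43.3258


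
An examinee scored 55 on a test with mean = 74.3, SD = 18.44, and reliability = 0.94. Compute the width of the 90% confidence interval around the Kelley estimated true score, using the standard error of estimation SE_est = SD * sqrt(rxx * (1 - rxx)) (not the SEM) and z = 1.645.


True score estimate = 0.94*55 + 0.06*74.3 = 56.158
SE_est = SD * sqrt(rxx * (1 - rxx)) = 18.44 * sqrt(0.94 * 0.06) = 18.44 * sqrt(0.0564) = 4.379257
CI = T_est +/- z * SE_est, so width = 2 * z * SE_est = 2 * 1.645 * 4.379257
Width = 14.4078

14.4078


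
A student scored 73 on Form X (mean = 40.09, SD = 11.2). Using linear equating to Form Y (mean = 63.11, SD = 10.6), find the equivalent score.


slope = SD_Y / SD_X = 10.6 / 11.2 ~ 0.9464
intercept = mean_Y - slope * mean_X = 63.11 - (10.6 / 11.2) * 40.09 ~ 25.1677
Y = slope * X + intercept. To avoid rounding drift from the rounded slope/intercept, evaluate the equivalent form Y = mean_Y + SD_Y * (X - mean_X) / SD_X at full precision:
Y = 63.11 + 10.6 * (73 - 40.09) / 11.2
Y = 63.11 + 10.6 * 32.91 / 11.2
Y = 63.11 + 348.846 / 11.2
Y = 63.11 + 31.147
Y = 94.257

94.257


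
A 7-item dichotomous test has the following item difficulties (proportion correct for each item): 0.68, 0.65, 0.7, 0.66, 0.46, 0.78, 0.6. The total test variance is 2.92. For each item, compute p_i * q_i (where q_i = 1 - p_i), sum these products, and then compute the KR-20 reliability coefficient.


For each item, compute p_i * q_i:
  Item 1: 0.68 * 0.32 = 0.2176
  Item 2: 0.65 * 0.35 = 0.2275
  Item 3: 0.7 * 0.3 = 0.21
  Item 4: 0.66 * 0.34 = 0.2244
  Item 5: 0.46 * 0.54 = 0.2484
  Item 6: 0.78 * 0.22 = 0.1716
  Item 7: 0.6 * 0.4 = 0.24
Sum(p_i * q_i) = 0.2176 + 0.2275 + 0.21 + 0.2244 + 0.2484 + 0.1716 + 0.24 = 1.5395
KR-20 = (k/(k-1)) * (1 - Sum(p_i*q_i) / Var_total)
= (7/6) * (1 - 1.5395/2.92)
= 1.1667 * 0.4728
KR-20 = 0.5516

0.5516


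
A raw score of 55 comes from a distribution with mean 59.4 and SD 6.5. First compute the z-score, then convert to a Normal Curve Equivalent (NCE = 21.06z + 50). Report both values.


z = (X - mean) / SD = (55 - 59.4) / 6.5
z = -4.4 / 6.5
z = -0.6769
NCE = NCE = 21.06z + 50
Carry z at full precision (z = -4.4 / 6.5) into the conversion:
NCE = 21.06 * (-4.4 / 6.5) + 50 = -92.664 / 6.5 + 50
NCE = -14.256 + 50
NCE = 35.744

35.744


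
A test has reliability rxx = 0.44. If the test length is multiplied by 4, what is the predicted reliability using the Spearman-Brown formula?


r_new = (n * rxx) / (1 + (n-1) * rxx)
r_new = (4 * 0.44) / (1 + 3 * 0.44)
r_new = 1.76 / 2.32
r_new = 0.7586

0.7586


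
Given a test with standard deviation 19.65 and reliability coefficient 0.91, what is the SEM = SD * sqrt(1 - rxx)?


SEM = SD * sqrt(1 - rxx)
SEM = 19.65 * sqrt(1 - 0.91)
SEM = 19.65 * sqrt(0.09) = 19.65 * 0.3
SEM = 5.895

5.895


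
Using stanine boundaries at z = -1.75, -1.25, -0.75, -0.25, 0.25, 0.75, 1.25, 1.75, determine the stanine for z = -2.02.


Stanine boundaries: [-1.75, -1.25, -0.75, -0.25, 0.25, 0.75, 1.25, 1.75]
z = -2.02
Check each boundary:
  z < -1.75
  z < -1.25
  z < -0.75
  z < -0.25
  z < 0.25
  z < 0.75
  z < 1.25
  z < 1.75
Highest qualifying boundary gives stanine = 1

1


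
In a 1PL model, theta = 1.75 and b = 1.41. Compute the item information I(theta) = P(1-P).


P = 1/(1+exp(-(1.75-1.41))) = 0.5842
I = P*(1-P) = 0.5842 * 0.4158
I = 0.2429

0.2429


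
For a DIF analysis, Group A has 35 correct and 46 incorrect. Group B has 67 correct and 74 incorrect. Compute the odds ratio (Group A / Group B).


Odds_A = 35/46 = 0.7609
Odds_B = 67/74 = 0.9054
OR = Odds_A / Odds_B = 0.7609 / 0.9054
Exactly, OR = (35 * 74) / (46 * 67) = 2590 / 3082
OR = 0.8404

0.8404


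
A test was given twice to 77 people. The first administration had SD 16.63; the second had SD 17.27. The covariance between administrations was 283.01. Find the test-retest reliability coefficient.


r = cov(X,Y) / (SD_X * SD_Y)
r = 283.01 / (16.63 * 17.27)
r = 283.01 / 287.2001
r = 0.9854

0.9854


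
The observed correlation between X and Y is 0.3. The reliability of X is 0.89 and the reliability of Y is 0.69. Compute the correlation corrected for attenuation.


r_corrected = rxy / sqrt(rxx * ryy)
= 0.3 / sqrt(0.89 * 0.69)
= 0.3 / sqrt(0.6141)
= 0.3 / 0.783645
r_corrected = 0.3828

0.3828


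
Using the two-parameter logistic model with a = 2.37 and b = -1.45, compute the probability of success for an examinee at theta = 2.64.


a*(theta - b) = 2.37 * (2.64 - -1.45) = 9.6933
exp(-9.6933) = 0.0001
P = 1 / (1 + 0.0001)
P = 0.9999

0.9999


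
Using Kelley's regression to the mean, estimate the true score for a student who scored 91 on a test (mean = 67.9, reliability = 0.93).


T_est = rxx * X + (1 - rxx) * mean
T_est = 0.93 * 91 + 0.07 * 67.9
T_est = 84.63 + 4.753
T_est = 89.383

89.383


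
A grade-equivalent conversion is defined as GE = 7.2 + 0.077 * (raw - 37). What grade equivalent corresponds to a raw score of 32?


raw - median = 32 - 37 = -5
slope * diff = 0.077 * -5 = -0.385
GE = 7.2 + -0.385
GE = 6.815

6.815


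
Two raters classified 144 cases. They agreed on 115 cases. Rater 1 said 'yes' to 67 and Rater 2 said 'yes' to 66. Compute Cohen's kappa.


P_o = 115/144 = 0.798611
P_e = (67*66 + 77*78) / 20736 = 0.502894
kappa = (P_o - P_e) / (1 - P_e)
kappa = (0.798611 - 0.502894) / (1 - 0.502894)
kappa = 0.5949

0.5949


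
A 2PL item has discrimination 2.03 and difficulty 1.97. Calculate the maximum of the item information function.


For 2PL, max info at theta = b = 1.97
I_max = a^2 / 4 = 2.03^2 / 4
= 4.1209 / 4
I_max = 1.0302

1.0302


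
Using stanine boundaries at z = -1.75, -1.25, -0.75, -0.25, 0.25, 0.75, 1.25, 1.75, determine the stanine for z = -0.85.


Stanine boundaries: [-1.75, -1.25, -0.75, -0.25, 0.25, 0.75, 1.25, 1.75]
z = -0.85
Check each boundary:
  z >= -1.75 -> could be stanine 2
  z >= -1.25 -> could be stanine 3
  z < -0.75
  z < -0.25
  z < 0.25
  z < 0.75
  z < 1.25
  z < 1.75
Highest qualifying boundary gives stanine = 3

3


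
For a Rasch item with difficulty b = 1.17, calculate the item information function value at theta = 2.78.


P = 1/(1+exp(-(2.78-1.17))) = 0.8334
I = P*(1-P) = 0.8334 * 0.1666
I = 0.1388

0.1388


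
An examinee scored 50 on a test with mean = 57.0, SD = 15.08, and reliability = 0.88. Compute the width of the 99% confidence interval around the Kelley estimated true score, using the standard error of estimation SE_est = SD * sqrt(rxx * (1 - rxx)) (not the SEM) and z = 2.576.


True score estimate = 0.88*50 + 0.12*57.0 = 50.84
SE_est = SD * sqrt(rxx * (1 - rxx)) = 15.08 * sqrt(0.88 * 0.12) = 15.08 * sqrt(0.1056) = 4.90042
CI = T_est +/- z * SE_est, so width = 2 * z * SE_est = 2 * 2.576 * 4.90042
Width = 25.247

25.247


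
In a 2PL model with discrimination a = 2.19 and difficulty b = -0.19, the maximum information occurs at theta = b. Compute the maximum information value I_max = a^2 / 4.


For 2PL, max info at theta = b = -0.19
I_max = a^2 / 4 = 2.19^2 / 4
= 4.7961 / 4
I_max = 1.199

1.199


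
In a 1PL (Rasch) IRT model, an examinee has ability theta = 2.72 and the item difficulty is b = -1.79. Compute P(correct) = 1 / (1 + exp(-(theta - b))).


theta - b = 2.72 - -1.79 = 4.51
exp(-(theta - b)) = exp(-4.51) = 0.011
P = 1 / (1 + 0.011)
P = 0.9891

0.9891


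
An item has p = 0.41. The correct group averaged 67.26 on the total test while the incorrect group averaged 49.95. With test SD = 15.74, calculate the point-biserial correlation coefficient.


q = 1 - p = 0.59
rpb = ((M1 - M0) / SD) * sqrt(p * q)
rpb = ((67.26 - 49.95) / 15.74) * sqrt(0.41 * 0.59)
rpb = 0.5409

0.5409


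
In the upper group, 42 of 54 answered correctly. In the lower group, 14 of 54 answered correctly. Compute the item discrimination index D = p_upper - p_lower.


p_upper = 42/54 = 0.7778
p_lower = 14/54 = 0.2593
D = 0.7778 - 0.2593 = 0.5185

0.5185


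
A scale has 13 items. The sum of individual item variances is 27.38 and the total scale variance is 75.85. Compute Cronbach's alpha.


alpha = (k/(k-1)) * (1 - sum(si^2)/s_total^2)
= (13/12) * (1 - 27.38/75.85)
alpha = 0.6923

0.6923


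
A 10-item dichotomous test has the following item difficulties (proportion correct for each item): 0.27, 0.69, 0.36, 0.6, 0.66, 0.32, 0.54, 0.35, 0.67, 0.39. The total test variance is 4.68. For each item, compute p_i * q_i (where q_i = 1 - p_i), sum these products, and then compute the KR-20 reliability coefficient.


For each item, compute p_i * q_i:
  Item 1: 0.27 * 0.73 = 0.1971
  Item 2: 0.69 * 0.31 = 0.2139
  Item 3: 0.36 * 0.64 = 0.2304
  Item 4: 0.6 * 0.4 = 0.24
  Item 5: 0.66 * 0.34 = 0.2244
  Item 6: 0.32 * 0.68 = 0.2176
  Item 7: 0.54 * 0.46 = 0.2484
  Item 8: 0.35 * 0.65 = 0.2275
  Item 9: 0.67 * 0.33 = 0.2211
  Item 10: 0.39 * 0.61 = 0.2379
Sum(p_i * q_i) = 0.1971 + 0.2139 + 0.2304 + 0.24 + 0.2244 + 0.2176 + 0.2484 + 0.2275 + 0.2211 + 0.2379 = 2.2583
KR-20 = (k/(k-1)) * (1 - Sum(p_i*q_i) / Var_total)
= (10/9) * (1 - 2.2583/4.68)
= 1.1111 * 0.5175
KR-20 = 0.575

0.575


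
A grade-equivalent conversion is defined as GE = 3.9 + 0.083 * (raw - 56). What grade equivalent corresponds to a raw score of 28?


raw - median = 28 - 56 = -28
slope * diff = 0.083 * -28 = -2.324
GE = 3.9 + -2.324
GE = 1.576

1.576


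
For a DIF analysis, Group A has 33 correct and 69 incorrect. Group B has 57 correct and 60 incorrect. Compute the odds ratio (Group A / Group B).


Odds_A = 33/69 = 0.4783
Odds_B = 57/60 = 0.95
OR = Odds_A / Odds_B = 0.4783 / 0.95
Exactly, OR = (33 * 60) / (69 * 57) = 1980 / 3933
OR = 0.5034

0.5034


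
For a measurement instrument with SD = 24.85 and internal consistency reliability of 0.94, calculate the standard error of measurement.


SEM = SD * sqrt(1 - rxx)
SEM = 24.85 * sqrt(1 - 0.94)
SEM = 24.85 * sqrt(0.06) = 24.85 * 0.244949
SEM = 6.087

6.087


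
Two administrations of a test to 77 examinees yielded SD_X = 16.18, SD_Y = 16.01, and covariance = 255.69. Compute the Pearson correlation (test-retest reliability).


r = cov(X,Y) / (SD_X * SD_Y)
r = 255.69 / (16.18 * 16.01)
r = 255.69 / 259.0418
r = 0.9871

0.9871


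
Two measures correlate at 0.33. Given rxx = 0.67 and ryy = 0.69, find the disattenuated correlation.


r_corrected = rxy / sqrt(rxx * ryy)
= 0.33 / sqrt(0.67 * 0.69)
= 0.33 / sqrt(0.4623)
= 0.33 / 0.679926
r_corrected = 0.4853

0.4853


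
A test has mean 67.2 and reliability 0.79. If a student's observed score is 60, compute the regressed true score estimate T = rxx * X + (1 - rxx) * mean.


T_est = rxx * X + (1 - rxx) * mean
T_est = 0.79 * 60 + 0.21 * 67.2
T_est = 47.4 + 14.112
T_est = 61.512

61.512
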